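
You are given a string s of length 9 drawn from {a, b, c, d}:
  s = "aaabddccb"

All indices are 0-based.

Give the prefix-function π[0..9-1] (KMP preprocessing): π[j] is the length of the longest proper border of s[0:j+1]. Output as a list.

[0, 1, 2, 0, 0, 0, 0, 0, 0]

π[0] = 0
j=1 s[j]='a': π[1]=1 (border 'a')
j=2 s[j]='a': π[2]=2 (border 'aa')
j=3 s[j]='b': k: 2→1→0; π[3]=0 (border '')
j=4 s[j]='d': π[4]=0 (border '')
j=5 s[j]='d': π[5]=0 (border '')
j=6 s[j]='c': π[6]=0 (border '')
j=7 s[j]='c': π[7]=0 (border '')
j=8 s[j]='b': π[8]=0 (border '')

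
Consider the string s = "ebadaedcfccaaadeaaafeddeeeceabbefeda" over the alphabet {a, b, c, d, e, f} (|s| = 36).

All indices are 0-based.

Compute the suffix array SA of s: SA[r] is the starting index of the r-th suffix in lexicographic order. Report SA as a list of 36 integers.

rank | idx | suffix
   0 |  35 | a
   1 |  11 | aaadeaaafeddeeeceabbefeda
   2 |  16 | aaafeddeeeceabbefeda
   3 |  12 | aadeaaafeddeeeceabbefeda
   4 |  17 | aafeddeeeceabbefeda
   5 |  28 | abbefeda
   6 |   2 | adaedcfccaaadeaaafeddeeeceabbefeda
   7 |  13 | adeaaafeddeeeceabbefeda
   8 |   4 | aedcfccaaadeaaafeddeeeceabbefeda
   9 |  18 | afeddeeeceabbefeda
  10 |   1 | badaedcfccaaadeaaafeddeeeceabbefeda
  11 |  29 | bbefeda
  12 |  30 | befeda
  13 |  10 | caaadeaaafeddeeeceabbefeda
  14 |   9 | ccaaadeaaafeddeeeceabbefeda
  15 |  26 | ceabbefeda
  16 |   7 | cfccaaadeaaafeddeeeceabbefeda
  17 |  34 | da
  18 |   3 | daedcfccaaadeaaafeddeeeceabbefeda
  19 |   6 | dcfccaaadeaaafeddeeeceabbefeda
  20 |  21 | ddeeeceabbefeda
  21 |  14 | deaaafeddeeeceabbefeda
  22 |  22 | deeeceabbefeda
  23 |  15 | eaaafeddeeeceabbefeda
  24 |  27 | eabbefeda
  25 |   0 | ebadaedcfccaaadeaaafeddeeeceabbefeda
  26 |  25 | eceabbefeda
  27 |  33 | eda
  28 |   5 | edcfccaaadeaaafeddeeeceabbefeda
  29 |  20 | eddeeeceabbefeda
  30 |  24 | eeceabbefeda
  31 |  23 | eeeceabbefeda
  32 |  31 | efeda
  33 |   8 | fccaaadeaaafeddeeeceabbefeda
  34 |  32 | feda
  35 |  19 | feddeeeceabbefeda

[35, 11, 16, 12, 17, 28, 2, 13, 4, 18, 1, 29, 30, 10, 9, 26, 7, 34, 3, 6, 21, 14, 22, 15, 27, 0, 25, 33, 5, 20, 24, 23, 31, 8, 32, 19]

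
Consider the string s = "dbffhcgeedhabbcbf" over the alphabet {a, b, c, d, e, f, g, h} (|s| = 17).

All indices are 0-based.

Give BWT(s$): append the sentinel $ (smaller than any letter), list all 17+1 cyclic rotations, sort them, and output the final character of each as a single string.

rank  rotation            last
    0  $dbffhcgeedhabbcbf  f
    1  abbcbf$dbffhcgeedh  h
    2  bbcbf$dbffhcgeedha  a
    3  bcbf$dbffhcgeedhab  b
    4  bf$dbffhcgeedhabbc  c
    5  bffhcgeedhabbcbf$d  d
    6  cbf$dbffhcgeedhabb  b
    7  cgeedhabbcbf$dbffh  h
    8  dbffhcgeedhabbcbf$  $
    9  dhabbcbf$dbffhcgee  e
   10  edhabbcbf$dbffhcge  e
   11  eedhabbcbf$dbffhcg  g
   12  f$dbffhcgeedhabbcb  b
   13  ffhcgeedhabbcbf$db  b
   14  fhcgeedhabbcbf$dbf  f
   15  geedhabbcbf$dbffhc  c
   16  habbcbf$dbffhcgeed  d
   17  hcgeedhabbcbf$dbff  f

fhabcdbh$eegbbfcdf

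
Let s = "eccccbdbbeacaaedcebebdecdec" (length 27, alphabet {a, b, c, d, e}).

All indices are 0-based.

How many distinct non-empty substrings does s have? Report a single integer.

346

rank | idx | suffix
   0 |  12 | aaedcebebdecdec
   1 |  10 | acaaedcebebdecdec
   2 |  13 | aedcebebdecdec
   3 |   7 | bbeacaaedcebebdecdec
   4 |   5 | bdbbeacaaedcebebdecdec
   5 |  20 | bdecdec
   6 |   8 | beacaaedcebebdecdec
   7 |  18 | bebdecdec
   8 |  26 | c
   9 |  11 | caaedcebebdecdec
  10 |   4 | cbdbbeacaaedcebebdecdec
  11 |   3 | ccbdbbeacaaedcebebdecdec
  12 |   2 | cccbdbbeacaaedcebebdecdec
  13 |   1 | ccccbdbbeacaaedcebebdecdec
  14 |  23 | cdec
  15 |  16 | cebebdecdec
  16 |   6 | dbbeacaaedcebebdecdec
  17 |  15 | dcebebdecdec
  18 |  24 | dec
  19 |  21 | decdec
  20 |   9 | eacaaedcebebdecdec
  21 |  19 | ebdecdec
  22 |  17 | ebebdecdec
  23 |  25 | ec
  24 |   0 | eccccbdbbeacaaedcebebdecdec
  25 |  22 | ecdec
  26 |  14 | edcebebdecdec

SA = [12, 10, 13, 7, 5, 20, 8, 18, 26, 11, 4, 3, 2, 1, 23, 16, 6, 15, 24, 21, 9, 19, 17, 25, 0, 22, 14]
rank  pair      lcp
   1  s[12:],s[10:]  1  'a'
   2  s[10:],s[13:]  1  'a'
   3  s[13:],s[7:]  0  ''
   4  s[7:],s[5:]  1  'b'
   5  s[5:],s[20:]  2  'bd'
   6  s[20:],s[8:]  1  'b'
   7  s[8:],s[18:]  2  'be'
   8  s[18:],s[26:]  0  ''
   9  s[26:],s[11:]  1  'c'
  10  s[11:],s[4:]  1  'c'
  11  s[4:],s[3:]  1  'c'
  12  s[3:],s[2:]  2  'cc'
  13  s[2:],s[1:]  3  'ccc'
  14  s[1:],s[23:]  1  'c'
  15  s[23:],s[16:]  1  'c'
  16  s[16:],s[6:]  0  ''
  17  s[6:],s[15:]  1  'd'
  18  s[15:],s[24:]  1  'd'
  19  s[24:],s[21:]  3  'dec'
  20  s[21:],s[9:]  0  ''
  21  s[9:],s[19:]  1  'e'
  22  s[19:],s[17:]  2  'eb'
  23  s[17:],s[25:]  1  'e'
  24  s[25:],s[0:]  2  'ec'
  25  s[0:],s[22:]  2  'ec'
  26  s[22:],s[14:]  1  'e'

n(n+1)/2 = 27·28/2 = 378
Σ LCP = 0 + 1 + 1 + 0 + 1 + 2 + 1 + 2 + 0 + 1 + 1 + 1 + 2 + 3 + 1 + 1 + 0 + 1 + 1 + 3 + 0 + 1 + 2 + 1 + 2 + 2 + 1 = 32
distinct = 378 − 32 = 346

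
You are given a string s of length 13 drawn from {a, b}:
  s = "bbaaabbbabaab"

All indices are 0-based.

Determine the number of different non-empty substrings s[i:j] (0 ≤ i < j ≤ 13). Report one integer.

69

rank | idx | suffix
   0 |   2 | aaabbbabaab
   1 |  10 | aab
   2 |   3 | aabbbabaab
   3 |  11 | ab
   4 |   8 | abaab
   5 |   4 | abbbabaab
   6 |  12 | b
   7 |   1 | baaabbbabaab
   8 |   9 | baab
   9 |   7 | babaab
  10 |   0 | bbaaabbbabaab
  11 |   6 | bbabaab
  12 |   5 | bbbabaab

SA = [2, 10, 3, 11, 8, 4, 12, 1, 9, 7, 0, 6, 5]
rank  pair      lcp
   1  s[2:],s[10:]  2  'aa'
   2  s[10:],s[3:]  3  'aab'
   3  s[3:],s[11:]  1  'a'
   4  s[11:],s[8:]  2  'ab'
   5  s[8:],s[4:]  2  'ab'
   6  s[4:],s[12:]  0  ''
   7  s[12:],s[1:]  1  'b'
   8  s[1:],s[9:]  3  'baa'
   9  s[9:],s[7:]  2  'ba'
  10  s[7:],s[0:]  1  'b'
  11  s[0:],s[6:]  3  'bba'
  12  s[6:],s[5:]  2  'bb'

n(n+1)/2 = 13·14/2 = 91
Σ LCP = 0 + 2 + 3 + 1 + 2 + 2 + 0 + 1 + 3 + 2 + 1 + 3 + 2 = 22
distinct = 91 − 22 = 69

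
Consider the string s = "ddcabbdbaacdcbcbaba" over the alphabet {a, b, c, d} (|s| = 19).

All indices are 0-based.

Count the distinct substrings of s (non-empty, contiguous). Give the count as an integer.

rank→(start, suffix):
  0 → (18, 'a')
  1 → (8, 'aacdcbcbaba')
  2 → (16, 'aba')
  3 → (3, 'abbdbaacdcbcbaba')
  4 → (9, 'acdcbcbaba')
  5 → (17, 'ba')
  6 → (7, 'baacdcbcbaba')
  7 → (15, 'baba')
  8 → (4, 'bbdbaacdcbcbaba')
  9 → (13, 'bcbaba')
  10 → (5, 'bdbaacdcbcbaba')
  11 → (2, 'cabbdbaacdcbcbaba')
  12 → (14, 'cbaba')
  13 → (12, 'cbcbaba')
  14 → (10, 'cdcbcbaba')
  15 → (6, 'dbaacdcbcbaba')
  16 → (1, 'dcabbdbaacdcbcbaba')
  17 → (11, 'dcbcbaba')
  18 → (0, 'ddcabbdbaacdcbcbaba')

SA = [18, 8, 16, 3, 9, 17, 7, 15, 4, 13, 5, 2, 14, 12, 10, 6, 1, 11, 0]
rank  pair      lcp
   1  s[18:],s[8:]  1  'a'
   2  s[8:],s[16:]  1  'a'
   3  s[16:],s[3:]  2  'ab'
   4  s[3:],s[9:]  1  'a'
   5  s[9:],s[17:]  0  ''
   6  s[17:],s[7:]  2  'ba'
   7  s[7:],s[15:]  2  'ba'
   8  s[15:],s[4:]  1  'b'
   9  s[4:],s[13:]  1  'b'
  10  s[13:],s[5:]  1  'b'
  11  s[5:],s[2:]  0  ''
  12  s[2:],s[14:]  1  'c'
  13  s[14:],s[12:]  2  'cb'
  14  s[12:],s[10:]  1  'c'
  15  s[10:],s[6:]  0  ''
  16  s[6:],s[1:]  1  'd'
  17  s[1:],s[11:]  2  'dc'
  18  s[11:],s[0:]  1  'd'

n(n+1)/2 = 19·20/2 = 190
Σ LCP = 0 + 1 + 1 + 2 + 1 + 0 + 2 + 2 + 1 + 1 + 1 + 0 + 1 + 2 + 1 + 0 + 1 + 2 + 1 = 20
distinct = 190 − 20 = 170

170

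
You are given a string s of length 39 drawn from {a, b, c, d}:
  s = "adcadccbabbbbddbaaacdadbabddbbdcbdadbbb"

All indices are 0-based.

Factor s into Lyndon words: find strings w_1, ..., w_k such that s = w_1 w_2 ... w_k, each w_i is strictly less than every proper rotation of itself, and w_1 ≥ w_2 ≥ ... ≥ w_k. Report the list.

["adcadccb", "abbbbddb", "aaacdadbabddbbdcbdadbbb"]

emit factor 1: 'adcadccb' (i=0, period=8)
emit factor 2: 'abbbbddb' (i=8, period=8)
emit factor 3: 'aaacdadbabddbbdcbdadbbb' (i=16, period=23)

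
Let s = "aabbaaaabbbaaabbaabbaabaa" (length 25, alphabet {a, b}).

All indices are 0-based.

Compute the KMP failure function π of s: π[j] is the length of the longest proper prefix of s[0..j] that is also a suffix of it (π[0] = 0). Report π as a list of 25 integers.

[0, 1, 0, 0, 1, 2, 2, 2, 3, 4, 0, 1, 2, 2, 3, 4, 5, 6, 3, 4, 5, 6, 3, 1, 2]

π[0] = 0
j=1 s[j]='a': π[1]=1 (border 'a')
j=2 s[j]='b': k: 1→0; π[2]=0 (border '')
j=3 s[j]='b': π[3]=0 (border '')
j=4 s[j]='a': π[4]=1 (border 'a')
j=5 s[j]='a': π[5]=2 (border 'aa')
j=6 s[j]='a': k: 2→1; π[6]=2 (border 'aa')
j=7 s[j]='a': k: 2→1; π[7]=2 (border 'aa')
j=8 s[j]='b': π[8]=3 (border 'aab')
j=9 s[j]='b': π[9]=4 (border 'aabb')
j=10 s[j]='b': k: 4→0; π[10]=0 (border '')
j=11 s[j]='a': π[11]=1 (border 'a')
j=12 s[j]='a': π[12]=2 (border 'aa')
j=13 s[j]='a': k: 2→1; π[13]=2 (border 'aa')
j=14 s[j]='b': π[14]=3 (border 'aab')
j=15 s[j]='b': π[15]=4 (border 'aabb')
j=16 s[j]='a': π[16]=5 (border 'aabba')
j=17 s[j]='a': π[17]=6 (border 'aabbaa')
j=18 s[j]='b': k: 6→2; π[18]=3 (border 'aab')
j=19 s[j]='b': π[19]=4 (border 'aabb')
j=20 s[j]='a': π[20]=5 (border 'aabba')
j=21 s[j]='a': π[21]=6 (border 'aabbaa')
j=22 s[j]='b': k: 6→2; π[22]=3 (border 'aab')
j=23 s[j]='a': k: 3→0; π[23]=1 (border 'a')
j=24 s[j]='a': π[24]=2 (border 'aa')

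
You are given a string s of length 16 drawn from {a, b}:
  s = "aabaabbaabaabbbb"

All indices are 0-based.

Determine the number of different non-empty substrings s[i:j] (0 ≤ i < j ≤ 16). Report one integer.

92

rank→(start, suffix):
  0 → (0, 'aabaabbaabaabbbb')
  1 → (7, 'aabaabbbb')
  2 → (3, 'aabbaabaabbbb')
  3 → (10, 'aabbbb')
  4 → (1, 'abaabbaabaabbbb')
  5 → (8, 'abaabbbb')
  6 → (4, 'abbaabaabbbb')
  7 → (11, 'abbbb')
  8 → (15, 'b')
  9 → (6, 'baabaabbbb')
  10 → (2, 'baabbaabaabbbb')
  11 → (9, 'baabbbb')
  12 → (14, 'bb')
  13 → (5, 'bbaabaabbbb')
  14 → (13, 'bbb')
  15 → (12, 'bbbb')

SA = [0, 7, 3, 10, 1, 8, 4, 11, 15, 6, 2, 9, 14, 5, 13, 12]
i: (SA[i-1],SA[i]) lcp shared
  1: (0,7) 7 'aabaabb'
  2: (7,3) 3 'aab'
  3: (3,10) 4 'aabb'
  4: (10,1) 1 'a'
  5: (1,8) 6 'abaabb'
  6: (8,4) 2 'ab'
  7: (4,11) 3 'abb'
  8: (11,15) 0 ''
  9: (15,6) 1 'b'
  10: (6,2) 4 'baab'
  11: (2,9) 5 'baabb'
  12: (9,14) 1 'b'
  13: (14,5) 2 'bb'
  14: (5,13) 2 'bb'
  15: (13,12) 3 'bbb'

n(n+1)/2 = 16·17/2 = 136
Σ LCP = 0 + 7 + 3 + 4 + 1 + 6 + 2 + 3 + 0 + 1 + 4 + 5 + 1 + 2 + 2 + 3 = 44
distinct = 136 − 44 = 92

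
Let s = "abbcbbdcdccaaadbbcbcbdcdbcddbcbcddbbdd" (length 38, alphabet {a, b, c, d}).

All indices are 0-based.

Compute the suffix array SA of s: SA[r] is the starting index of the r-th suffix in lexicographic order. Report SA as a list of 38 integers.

[11, 12, 0, 13, 1, 15, 4, 34, 2, 16, 28, 18, 30, 24, 20, 5, 35, 10, 3, 17, 29, 19, 9, 22, 7, 31, 25, 37, 14, 33, 27, 23, 8, 21, 6, 36, 32, 26]

rank | idx | suffix
   0 |  11 | aaadbbcbcbdcdbcddbcbcddbbdd
   1 |  12 | aadbbcbcbdcdbcddbcbcddbbdd
   2 |   0 | abbcbbdcdccaaadbbcbcbdcdbcddbcbcddbbdd
   3 |  13 | adbbcbcbdcdbcddbcbcddbbdd
   4 |   1 | bbcbbdcdccaaadbbcbcbdcdbcddbcbcddbbdd
   5 |  15 | bbcbcbdcdbcddbcbcddbbdd
   6 |   4 | bbdcdccaaadbbcbcbdcdbcddbcbcddbbdd
   7 |  34 | bbdd
   8 |   2 | bcbbdcdccaaadbbcbcbdcdbcddbcbcddbbdd
   9 |  16 | bcbcbdcdbcddbcbcddbbdd
  10 |  28 | bcbcddbbdd
  11 |  18 | bcbdcdbcddbcbcddbbdd
  12 |  30 | bcddbbdd
  13 |  24 | bcddbcbcddbbdd
  14 |  20 | bdcdbcddbcbcddbbdd
  15 |   5 | bdcdccaaadbbcbcbdcdbcddbcbcddbbdd
  16 |  35 | bdd
  17 |  10 | caaadbbcbcbdcdbcddbcbcddbbdd
  18 |   3 | cbbdcdccaaadbbcbcbdcdbcddbcbcddbbdd
  19 |  17 | cbcbdcdbcddbcbcddbbdd
  20 |  29 | cbcddbbdd
  21 |  19 | cbdcdbcddbcbcddbbdd
  22 |   9 | ccaaadbbcbcbdcdbcddbcbcddbbdd
  23 |  22 | cdbcddbcbcddbbdd
  24 |   7 | cdccaaadbbcbcbdcdbcddbcbcddbbdd
  25 |  31 | cddbbdd
  26 |  25 | cddbcbcddbbdd
  27 |  37 | d
  28 |  14 | dbbcbcbdcdbcddbcbcddbbdd
  29 |  33 | dbbdd
  30 |  27 | dbcbcddbbdd
  31 |  23 | dbcddbcbcddbbdd
  32 |   8 | dccaaadbbcbcbdcdbcddbcbcddbbdd
  33 |  21 | dcdbcddbcbcddbbdd
  34 |   6 | dcdccaaadbbcbcbdcdbcddbcbcddbbdd
  35 |  36 | dd
  36 |  32 | ddbbdd
  37 |  26 | ddbcbcddbbdd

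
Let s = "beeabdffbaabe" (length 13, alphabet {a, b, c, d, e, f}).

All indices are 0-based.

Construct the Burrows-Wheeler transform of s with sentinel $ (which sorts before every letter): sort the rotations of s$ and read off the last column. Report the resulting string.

rank  rotation        last
    0  $beeabdffbaabe  e
    1  aabe$beeabdffb  b
    2  abdffbaabe$bee  e
    3  abe$beeabdffba  a
    4  baabe$beeabdff  f
    5  bdffbaabe$beea  a
    6  be$beeabdffbaa  a
    7  beeabdffbaabe$  $
    8  dffbaabe$beeab  b
    9  e$beeabdffbaab  b
   10  eabdffbaabe$be  e
   11  eeabdffbaabe$b  b
   12  fbaabe$beeabdf  f
   13  ffbaabe$beeabd  d

ebeafaa$bbebfd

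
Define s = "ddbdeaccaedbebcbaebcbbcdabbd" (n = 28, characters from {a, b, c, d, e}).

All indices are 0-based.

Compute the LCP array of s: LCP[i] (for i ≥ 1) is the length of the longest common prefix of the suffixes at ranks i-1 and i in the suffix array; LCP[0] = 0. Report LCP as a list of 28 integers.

[0, 1, 1, 2, 0, 1, 2, 1, 3, 2, 1, 2, 1, 0, 1, 2, 1, 1, 0, 1, 1, 2, 1, 1, 0, 1, 4, 1]

rank | idx | suffix
   0 |  24 | abbd
   1 |   5 | accaedbebcbaebcbbcdabbd
   2 |  16 | aebcbbcdabbd
   3 |   8 | aedbebcbaebcbbcdabbd
   4 |  15 | baebcbbcdabbd
   5 |  20 | bbcdabbd
   6 |  25 | bbd
   7 |  13 | bcbaebcbbcdabbd
   8 |  18 | bcbbcdabbd
   9 |  21 | bcdabbd
  10 |  26 | bd
  11 |   2 | bdeaccaedbebcbaebcbbcdabbd
  12 |  11 | bebcbaebcbbcdabbd
  13 |   7 | caedbebcbaebcbbcdabbd
  14 |  14 | cbaebcbbcdabbd
  15 |  19 | cbbcdabbd
  16 |   6 | ccaedbebcbaebcbbcdabbd
  17 |  22 | cdabbd
  18 |  27 | d
  19 |  23 | dabbd
  20 |   1 | dbdeaccaedbebcbaebcbbcdabbd
  21 |  10 | dbebcbaebcbbcdabbd
  22 |   0 | ddbdeaccaedbebcbaebcbbcdabbd
  23 |   3 | deaccaedbebcbaebcbbcdabbd
  24 |   4 | eaccaedbebcbaebcbbcdabbd
  25 |  12 | ebcbaebcbbcdabbd
  26 |  17 | ebcbbcdabbd
  27 |   9 | edbebcbaebcbbcdabbd

SA = [24, 5, 16, 8, 15, 20, 25, 13, 18, 21, 26, 2, 11, 7, 14, 19, 6, 22, 27, 23, 1, 10, 0, 3, 4, 12, 17, 9]
[i] adj suffixes → lcp
  [1] 24/5 → 1 ('a')
  [2] 5/16 → 1 ('a')
  [3] 16/8 → 2 ('ae')
  [4] 8/15 → 0 ('')
  [5] 15/20 → 1 ('b')
  [6] 20/25 → 2 ('bb')
  [7] 25/13 → 1 ('b')
  [8] 13/18 → 3 ('bcb')
  [9] 18/21 → 2 ('bc')
  [10] 21/26 → 1 ('b')
  [11] 26/2 → 2 ('bd')
  [12] 2/11 → 1 ('b')
  [13] 11/7 → 0 ('')
  [14] 7/14 → 1 ('c')
  [15] 14/19 → 2 ('cb')
  [16] 19/6 → 1 ('c')
  [17] 6/22 → 1 ('c')
  [18] 22/27 → 0 ('')
  [19] 27/23 → 1 ('d')
  [20] 23/1 → 1 ('d')
  [21] 1/10 → 2 ('db')
  [22] 10/0 → 1 ('d')
  [23] 0/3 → 1 ('d')
  [24] 3/4 → 0 ('')
  [25] 4/12 → 1 ('e')
  [26] 12/17 → 4 ('ebcb')
  [27] 17/9 → 1 ('e')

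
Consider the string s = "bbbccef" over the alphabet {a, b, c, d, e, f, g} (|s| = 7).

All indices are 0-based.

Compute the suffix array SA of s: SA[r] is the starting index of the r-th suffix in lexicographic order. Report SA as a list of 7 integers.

[0, 1, 2, 3, 4, 5, 6]

sorted suffixes:
  #0 SA[0]=0  'bbbccef'
  #1 SA[1]=1  'bbccef'
  #2 SA[2]=2  'bccef'
  #3 SA[3]=3  'ccef'
  #4 SA[4]=4  'cef'
  #5 SA[5]=5  'ef'
  #6 SA[6]=6  'f'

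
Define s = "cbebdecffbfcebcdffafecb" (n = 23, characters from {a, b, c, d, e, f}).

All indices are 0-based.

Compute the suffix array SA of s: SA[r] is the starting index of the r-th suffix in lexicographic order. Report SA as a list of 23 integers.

[18, 22, 13, 3, 1, 9, 21, 0, 14, 11, 6, 4, 15, 12, 2, 20, 5, 17, 8, 10, 19, 16, 7]

rank→(start, suffix):
  0 → (18, 'afecb')
  1 → (22, 'b')
  2 → (13, 'bcdffafecb')
  3 → (3, 'bdecffbfcebcdffafecb')
  4 → (1, 'bebdecffbfcebcdffafecb')
  5 → (9, 'bfcebcdffafecb')
  6 → (21, 'cb')
  7 → (0, 'cbebdecffbfcebcdffafecb')
  8 → (14, 'cdffafecb')
  9 → (11, 'cebcdffafecb')
  10 → (6, 'cffbfcebcdffafecb')
  11 → (4, 'decffbfcebcdffafecb')
  12 → (15, 'dffafecb')
  13 → (12, 'ebcdffafecb')
  14 → (2, 'ebdecffbfcebcdffafecb')
  15 → (20, 'ecb')
  16 → (5, 'ecffbfcebcdffafecb')
  17 → (17, 'fafecb')
  18 → (8, 'fbfcebcdffafecb')
  19 → (10, 'fcebcdffafecb')
  20 → (19, 'fecb')
  21 → (16, 'ffafecb')
  22 → (7, 'ffbfcebcdffafecb')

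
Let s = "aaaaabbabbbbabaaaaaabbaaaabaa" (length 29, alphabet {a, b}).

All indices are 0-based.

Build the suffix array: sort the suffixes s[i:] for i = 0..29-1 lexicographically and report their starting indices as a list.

rank→(start, suffix):
  0 → (28, 'a')
  1 → (27, 'aa')
  2 → (14, 'aaaaaabbaaaabaa')
  3 → (15, 'aaaaabbaaaabaa')
  4 → (0, 'aaaaabbabbbbabaaaaaabbaaaabaa')
  5 → (22, 'aaaabaa')
  6 → (16, 'aaaabbaaaabaa')
  7 → (1, 'aaaabbabbbbabaaaaaabbaaaabaa')
  8 → (23, 'aaabaa')
  9 → (17, 'aaabbaaaabaa')
  10 → (2, 'aaabbabbbbabaaaaaabbaaaabaa')
  11 → (24, 'aabaa')
  12 → (18, 'aabbaaaabaa')
  13 → (3, 'aabbabbbbabaaaaaabbaaaabaa')
  14 → (25, 'abaa')
  15 → (12, 'abaaaaaabbaaaabaa')
  16 → (19, 'abbaaaabaa')
  17 → (4, 'abbabbbbabaaaaaabbaaaabaa')
  18 → (7, 'abbbbabaaaaaabbaaaabaa')
  19 → (26, 'baa')
  20 → (13, 'baaaaaabbaaaabaa')
  21 → (21, 'baaaabaa')
  22 → (11, 'babaaaaaabbaaaabaa')
  23 → (6, 'babbbbabaaaaaabbaaaabaa')
  24 → (20, 'bbaaaabaa')
  25 → (10, 'bbabaaaaaabbaaaabaa')
  26 → (5, 'bbabbbbabaaaaaabbaaaabaa')
  27 → (9, 'bbbabaaaaaabbaaaabaa')
  28 → (8, 'bbbbabaaaaaabbaaaabaa')

[28, 27, 14, 15, 0, 22, 16, 1, 23, 17, 2, 24, 18, 3, 25, 12, 19, 4, 7, 26, 13, 21, 11, 6, 20, 10, 5, 9, 8]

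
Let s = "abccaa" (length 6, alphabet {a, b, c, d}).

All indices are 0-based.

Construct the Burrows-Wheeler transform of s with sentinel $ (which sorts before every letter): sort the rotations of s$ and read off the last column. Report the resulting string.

aac$acb

rank  rotation last
    0  $abccaa  a
    1  a$abcca  a
    2  aa$abcc  c
    3  abccaa$  $
    4  bccaa$a  a
    5  caa$abc  c
    6  ccaa$ab  b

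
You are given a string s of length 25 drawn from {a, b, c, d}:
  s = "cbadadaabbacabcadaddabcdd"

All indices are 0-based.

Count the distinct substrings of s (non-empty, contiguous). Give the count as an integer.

rank | idx | suffix
   0 |   6 | aabbacabcadaddabcdd
   1 |   7 | abbacabcadaddabcdd
   2 |  12 | abcadaddabcdd
   3 |  20 | abcdd
   4 |  10 | acabcadaddabcdd
   5 |   4 | adaabbacabcadaddabcdd
   6 |   2 | adadaabbacabcadaddabcdd
   7 |  15 | adaddabcdd
   8 |  17 | addabcdd
   9 |   9 | bacabcadaddabcdd
  10 |   1 | badadaabbacabcadaddabcdd
  11 |   8 | bbacabcadaddabcdd
  12 |  13 | bcadaddabcdd
  13 |  21 | bcdd
  14 |  11 | cabcadaddabcdd
  15 |  14 | cadaddabcdd
  16 |   0 | cbadadaabbacabcadaddabcdd
  17 |  22 | cdd
  18 |  24 | d
  19 |   5 | daabbacabcadaddabcdd
  20 |  19 | dabcdd
  21 |   3 | dadaabbacabcadaddabcdd
  22 |  16 | daddabcdd
  23 |  23 | dd
  24 |  18 | ddabcdd

SA = [6, 7, 12, 20, 10, 4, 2, 15, 17, 9, 1, 8, 13, 21, 11, 14, 0, 22, 24, 5, 19, 3, 16, 23, 18]
rank  pair      lcp
   1  s[6:],s[7:]  1  'a'
   2  s[7:],s[12:]  2  'ab'
   3  s[12:],s[20:]  3  'abc'
   4  s[20:],s[10:]  1  'a'
   5  s[10:],s[4:]  1  'a'
   6  s[4:],s[2:]  3  'ada'
   7  s[2:],s[15:]  4  'adad'
   8  s[15:],s[17:]  2  'ad'
   9  s[17:],s[9:]  0  ''
  10  s[9:],s[1:]  2  'ba'
  11  s[1:],s[8:]  1  'b'
  12  s[8:],s[13:]  1  'b'
  13  s[13:],s[21:]  2  'bc'
  14  s[21:],s[11:]  0  ''
  15  s[11:],s[14:]  2  'ca'
  16  s[14:],s[0:]  1  'c'
  17  s[0:],s[22:]  1  'c'
  18  s[22:],s[24:]  0  ''
  19  s[24:],s[5:]  1  'd'
  20  s[5:],s[19:]  2  'da'
  21  s[19:],s[3:]  2  'da'
  22  s[3:],s[16:]  3  'dad'
  23  s[16:],s[23:]  1  'd'
  24  s[23:],s[18:]  2  'dd'

n(n+1)/2 = 25·26/2 = 325
Σ LCP = 0 + 1 + 2 + 3 + 1 + 1 + 3 + 4 + 2 + 0 + 2 + 1 + 1 + 2 + 0 + 2 + 1 + 1 + 0 + 1 + 2 + 2 + 3 + 1 + 2 = 38
distinct = 325 − 38 = 287

287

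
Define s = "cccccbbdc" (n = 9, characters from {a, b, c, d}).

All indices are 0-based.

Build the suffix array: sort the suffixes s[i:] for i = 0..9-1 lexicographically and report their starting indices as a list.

[5, 6, 8, 4, 3, 2, 1, 0, 7]

rank | idx | suffix
   0 |   5 | bbdc
   1 |   6 | bdc
   2 |   8 | c
   3 |   4 | cbbdc
   4 |   3 | ccbbdc
   5 |   2 | cccbbdc
   6 |   1 | ccccbbdc
   7 |   0 | cccccbbdc
   8 |   7 | dc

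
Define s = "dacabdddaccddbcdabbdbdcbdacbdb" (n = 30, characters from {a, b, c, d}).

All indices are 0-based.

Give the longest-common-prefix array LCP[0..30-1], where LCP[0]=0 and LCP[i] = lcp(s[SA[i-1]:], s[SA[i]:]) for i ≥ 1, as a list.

rank→(start, suffix):
  0 → (16, 'abbdbdcbdacbdb')
  1 → (3, 'abdddaccddbcdabbdbdcbdacbdb')
  2 → (1, 'acabdddaccddbcdabbdbdcbdacbdb')
  3 → (25, 'acbdb')
  4 → (8, 'accddbcdabbdbdcbdacbdb')
  5 → (29, 'b')
  6 → (17, 'bbdbdcbdacbdb')
  7 → (13, 'bcdabbdbdcbdacbdb')
  8 → (23, 'bdacbdb')
  9 → (27, 'bdb')
  10 → (18, 'bdbdcbdacbdb')
  11 → (20, 'bdcbdacbdb')
  12 → (4, 'bdddaccddbcdabbdbdcbdacbdb')
  13 → (2, 'cabdddaccddbcdabbdbdcbdacbdb')
  14 → (22, 'cbdacbdb')
  15 → (26, 'cbdb')
  16 → (9, 'ccddbcdabbdbdcbdacbdb')
  17 → (14, 'cdabbdbdcbdacbdb')
  18 → (10, 'cddbcdabbdbdcbdacbdb')
  19 → (15, 'dabbdbdcbdacbdb')
  20 → (0, 'dacabdddaccddbcdabbdbdcbdacbdb')
  21 → (24, 'dacbdb')
  22 → (7, 'daccddbcdabbdbdcbdacbdb')
  23 → (28, 'db')
  24 → (12, 'dbcdabbdbdcbdacbdb')
  25 → (19, 'dbdcbdacbdb')
  26 → (21, 'dcbdacbdb')
  27 → (6, 'ddaccddbcdabbdbdcbdacbdb')
  28 → (11, 'ddbcdabbdbdcbdacbdb')
  29 → (5, 'dddaccddbcdabbdbdcbdacbdb')

SA = [16, 3, 1, 25, 8, 29, 17, 13, 23, 27, 18, 20, 4, 2, 22, 26, 9, 14, 10, 15, 0, 24, 7, 28, 12, 19, 21, 6, 11, 5]
[i] adj suffixes → lcp
  [1] 16/3 → 2 ('ab')
  [2] 3/1 → 1 ('a')
  [3] 1/25 → 2 ('ac')
  [4] 25/8 → 2 ('ac')
  [5] 8/29 → 0 ('')
  [6] 29/17 → 1 ('b')
  [7] 17/13 → 1 ('b')
  [8] 13/23 → 1 ('b')
  [9] 23/27 → 2 ('bd')
  [10] 27/18 → 3 ('bdb')
  [11] 18/20 → 2 ('bd')
  [12] 20/4 → 2 ('bd')
  [13] 4/2 → 0 ('')
  [14] 2/22 → 1 ('c')
  [15] 22/26 → 3 ('cbd')
  [16] 26/9 → 1 ('c')
  [17] 9/14 → 1 ('c')
  [18] 14/10 → 2 ('cd')
  [19] 10/15 → 0 ('')
  [20] 15/0 → 2 ('da')
  [21] 0/24 → 3 ('dac')
  [22] 24/7 → 3 ('dac')
  [23] 7/28 → 1 ('d')
  [24] 28/12 → 2 ('db')
  [25] 12/19 → 2 ('db')
  [26] 19/21 → 1 ('d')
  [27] 21/6 → 1 ('d')
  [28] 6/11 → 2 ('dd')
  [29] 11/5 → 2 ('dd')

[0, 2, 1, 2, 2, 0, 1, 1, 1, 2, 3, 2, 2, 0, 1, 3, 1, 1, 2, 0, 2, 3, 3, 1, 2, 2, 1, 1, 2, 2]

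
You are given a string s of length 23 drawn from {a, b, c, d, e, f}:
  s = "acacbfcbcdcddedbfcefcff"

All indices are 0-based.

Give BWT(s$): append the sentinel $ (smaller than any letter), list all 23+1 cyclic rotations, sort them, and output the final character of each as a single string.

f$cccdafabdffeccddcfbbec

rank  rotation                  last
    0  $acacbfcbcdcddedbfcefcff  f
    1  acacbfcbcdcddedbfcefcff$  $
    2  acbfcbcdcddedbfcefcff$ac  c
    3  bcdcddedbfcefcff$acacbfc  c
    4  bfcbcdcddedbfcefcff$acac  c
    5  bfcefcff$acacbfcbcdcdded  d
    6  cacbfcbcdcddedbfcefcff$a  a
    7  cbcdcddedbfcefcff$acacbf  f
    8  cbfcbcdcddedbfcefcff$aca  a
    9  cdcddedbfcefcff$acacbfcb  b
   10  cddedbfcefcff$acacbfcbcd  d
   11  cefcff$acacbfcbcdcddedbf  f
   12  cff$acacbfcbcdcddedbfcef  f
   13  dbfcefcff$acacbfcbcdcdde  e
   14  dcddedbfcefcff$acacbfcbc  c
   15  ddedbfcefcff$acacbfcbcdc  c
   16  dedbfcefcff$acacbfcbcdcd  d
   17  edbfcefcff$acacbfcbcdcdd  d
   18  efcff$acacbfcbcdcddedbfc  c
   19  f$acacbfcbcdcddedbfcefcf  f
   20  fcbcdcddedbfcefcff$acacb  b
   21  fcefcff$acacbfcbcdcddedb  b
   22  fcff$acacbfcbcdcddedbfce  e
   23  ff$acacbfcbcdcddedbfcefc  c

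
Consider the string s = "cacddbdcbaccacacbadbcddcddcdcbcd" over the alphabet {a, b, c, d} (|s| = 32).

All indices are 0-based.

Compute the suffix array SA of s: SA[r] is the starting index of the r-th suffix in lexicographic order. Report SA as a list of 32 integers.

[12, 14, 9, 1, 17, 8, 16, 29, 19, 5, 11, 13, 0, 7, 15, 28, 10, 30, 26, 2, 23, 20, 31, 18, 4, 6, 27, 25, 22, 3, 24, 21]

sorted suffixes:
  #0 SA[0]=12  'acacbadbcddcddcdcbcd'
  #1 SA[1]=14  'acbadbcddcddcdcbcd'
  #2 SA[2]=9  'accacacbadbcddcddcdcbcd'
  #3 SA[3]=1  'acddbdcbaccacacbadbcddcddcdcbcd'
  #4 SA[4]=17  'adbcddcddcdcbcd'
  #5 SA[5]=8  'baccacacbadbcddcddcdcbcd'
  #6 SA[6]=16  'badbcddcddcdcbcd'
  #7 SA[7]=29  'bcd'
  #8 SA[8]=19  'bcddcddcdcbcd'
  #9 SA[9]=5  'bdcbaccacacbadbcddcddcdcbcd'
  #10 SA[10]=11  'cacacbadbcddcddcdcbcd'
  #11 SA[11]=13  'cacbadbcddcddcdcbcd'
  #12 SA[12]=0  'cacddbdcbaccacacbadbcddcddcdcbcd'
  #13 SA[13]=7  'cbaccacacbadbcddcddcdcbcd'
  #14 SA[14]=15  'cbadbcddcddcdcbcd'
  #15 SA[15]=28  'cbcd'
  #16 SA[16]=10  'ccacacbadbcddcddcdcbcd'
  #17 SA[17]=30  'cd'
  #18 SA[18]=26  'cdcbcd'
  #19 SA[19]=2  'cddbdcbaccacacbadbcddcddcdcbcd'
  #20 SA[20]=23  'cddcdcbcd'
  #21 SA[21]=20  'cddcddcdcbcd'
  #22 SA[22]=31  'd'
  #23 SA[23]=18  'dbcddcddcdcbcd'
  #24 SA[24]=4  'dbdcbaccacacbadbcddcddcdcbcd'
  #25 SA[25]=6  'dcbaccacacbadbcddcddcdcbcd'
  #26 SA[26]=27  'dcbcd'
  #27 SA[27]=25  'dcdcbcd'
  #28 SA[28]=22  'dcddcdcbcd'
  #29 SA[29]=3  'ddbdcbaccacacbadbcddcddcdcbcd'
  #30 SA[30]=24  'ddcdcbcd'
  #31 SA[31]=21  'ddcddcdcbcd'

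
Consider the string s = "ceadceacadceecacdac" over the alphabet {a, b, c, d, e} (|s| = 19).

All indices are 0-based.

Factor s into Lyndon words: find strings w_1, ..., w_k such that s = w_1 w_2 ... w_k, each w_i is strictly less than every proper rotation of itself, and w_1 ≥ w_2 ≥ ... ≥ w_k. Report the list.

["ce", "adce", "acadceecacd", "ac"]

emit factor 1: 'ce' (i=0, period=2)
emit factor 2: 'adce' (i=2, period=4)
emit factor 3: 'acadceecacd' (i=6, period=11)
emit factor 4: 'ac' (i=17, period=2)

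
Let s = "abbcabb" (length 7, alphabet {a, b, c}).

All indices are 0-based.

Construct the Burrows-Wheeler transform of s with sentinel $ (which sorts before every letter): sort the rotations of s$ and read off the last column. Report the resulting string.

rank  rotation  last
    0  $abbcabb  b
    1  abb$abbc  c
    2  abbcabb$  $
    3  b$abbcab  b
    4  bb$abbca  a
    5  bbcabb$a  a
    6  bcabb$ab  b
    7  cabb$abb  b

bc$baabb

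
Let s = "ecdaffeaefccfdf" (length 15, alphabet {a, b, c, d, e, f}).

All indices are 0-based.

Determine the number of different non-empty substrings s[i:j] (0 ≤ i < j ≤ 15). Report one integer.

110

rank | idx | suffix
   0 |   7 | aefccfdf
   1 |   3 | affeaefccfdf
   2 |  10 | ccfdf
   3 |   1 | cdaffeaefccfdf
   4 |  11 | cfdf
   5 |   2 | daffeaefccfdf
   6 |  13 | df
   7 |   6 | eaefccfdf
   8 |   0 | ecdaffeaefccfdf
   9 |   8 | efccfdf
  10 |  14 | f
  11 |   9 | fccfdf
  12 |  12 | fdf
  13 |   5 | feaefccfdf
  14 |   4 | ffeaefccfdf

SA = [7, 3, 10, 1, 11, 2, 13, 6, 0, 8, 14, 9, 12, 5, 4]
[i] adj suffixes → lcp
  [1] 7/3 → 1 ('a')
  [2] 3/10 → 0 ('')
  [3] 10/1 → 1 ('c')
  [4] 1/11 → 1 ('c')
  [5] 11/2 → 0 ('')
  [6] 2/13 → 1 ('d')
  [7] 13/6 → 0 ('')
  [8] 6/0 → 1 ('e')
  [9] 0/8 → 1 ('e')
  [10] 8/14 → 0 ('')
  [11] 14/9 → 1 ('f')
  [12] 9/12 → 1 ('f')
  [13] 12/5 → 1 ('f')
  [14] 5/4 → 1 ('f')

n(n+1)/2 = 15·16/2 = 120
Σ LCP = 0 + 1 + 0 + 1 + 1 + 0 + 1 + 0 + 1 + 1 + 0 + 1 + 1 + 1 + 1 = 10
distinct = 120 − 10 = 110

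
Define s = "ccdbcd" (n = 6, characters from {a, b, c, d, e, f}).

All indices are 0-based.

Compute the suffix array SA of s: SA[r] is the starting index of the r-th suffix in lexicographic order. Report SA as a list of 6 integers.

[3, 0, 4, 1, 5, 2]

sorted suffixes:
  #0 SA[0]=3  'bcd'
  #1 SA[1]=0  'ccdbcd'
  #2 SA[2]=4  'cd'
  #3 SA[3]=1  'cdbcd'
  #4 SA[4]=5  'd'
  #5 SA[5]=2  'dbcd'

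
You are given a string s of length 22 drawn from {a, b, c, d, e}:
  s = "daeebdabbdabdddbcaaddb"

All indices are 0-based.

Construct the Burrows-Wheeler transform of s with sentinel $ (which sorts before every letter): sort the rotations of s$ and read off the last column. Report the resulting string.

rank  rotation                 last
    0  $daeebdabbdabdddbcaaddb  b
    1  aaddb$daeebdabbdabdddbc  c
    2  abbdabdddbcaaddb$daeebd  d
    3  abdddbcaaddb$daeebdabbd  d
    4  addb$daeebdabbdabdddbca  a
    5  aeebdabbdabdddbcaaddb$d  d
    6  b$daeebdabbdabdddbcaadd  d
    7  bbdabdddbcaaddb$daeebda  a
    8  bcaaddb$daeebdabbdabddd  d
    9  bdabbdabdddbcaaddb$daee  e
   10  bdabdddbcaaddb$daeebdab  b
   11  bdddbcaaddb$daeebdabbda  a
   12  caaddb$daeebdabbdabdddb  b
   13  dabbdabdddbcaaddb$daeeb  b
   14  dabdddbcaaddb$daeebdabb  b
   15  daeebdabbdabdddbcaaddb$  $
   16  db$daeebdabbdabdddbcaad  d
   17  dbcaaddb$daeebdabbdabdd  d
   18  ddb$daeebdabbdabdddbcaa  a
   19  ddbcaaddb$daeebdabbdabd  d
   20  dddbcaaddb$daeebdabbdab  b
   21  ebdabbdabdddbcaaddb$dae  e
   22  eebdabbdabdddbcaaddb$da  a

bcddaddadebabbb$ddadbea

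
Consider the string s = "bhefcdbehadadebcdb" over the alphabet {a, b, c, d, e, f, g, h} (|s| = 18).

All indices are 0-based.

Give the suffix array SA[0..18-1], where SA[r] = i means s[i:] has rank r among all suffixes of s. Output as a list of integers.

[9, 11, 17, 14, 6, 0, 15, 4, 10, 16, 5, 12, 13, 2, 7, 3, 8, 1]

rank→(start, suffix):
  0 → (9, 'adadebcdb')
  1 → (11, 'adebcdb')
  2 → (17, 'b')
  3 → (14, 'bcdb')
  4 → (6, 'behadadebcdb')
  5 → (0, 'bhefcdbehadadebcdb')
  6 → (15, 'cdb')
  7 → (4, 'cdbehadadebcdb')
  8 → (10, 'dadebcdb')
  9 → (16, 'db')
  10 → (5, 'dbehadadebcdb')
  11 → (12, 'debcdb')
  12 → (13, 'ebcdb')
  13 → (2, 'efcdbehadadebcdb')
  14 → (7, 'ehadadebcdb')
  15 → (3, 'fcdbehadadebcdb')
  16 → (8, 'hadadebcdb')
  17 → (1, 'hefcdbehadadebcdb')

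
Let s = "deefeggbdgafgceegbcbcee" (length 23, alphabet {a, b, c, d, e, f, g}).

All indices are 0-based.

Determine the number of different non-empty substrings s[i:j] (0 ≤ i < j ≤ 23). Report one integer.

253

sorted suffixes:
  #0 SA[0]=10  'afgceegbcbcee'
  #1 SA[1]=17  'bcbcee'
  #2 SA[2]=19  'bcee'
  #3 SA[3]=7  'bdgafgceegbcbcee'
  #4 SA[4]=18  'cbcee'
  #5 SA[5]=20  'cee'
  #6 SA[6]=13  'ceegbcbcee'
  #7 SA[7]=0  'deefeggbdgafgceegbcbcee'
  #8 SA[8]=8  'dgafgceegbcbcee'
  #9 SA[9]=22  'e'
  #10 SA[10]=21  'ee'
  #11 SA[11]=1  'eefeggbdgafgceegbcbcee'
  #12 SA[12]=14  'eegbcbcee'
  #13 SA[13]=2  'efeggbdgafgceegbcbcee'
  #14 SA[14]=15  'egbcbcee'
  #15 SA[15]=4  'eggbdgafgceegbcbcee'
  #16 SA[16]=3  'feggbdgafgceegbcbcee'
  #17 SA[17]=11  'fgceegbcbcee'
  #18 SA[18]=9  'gafgceegbcbcee'
  #19 SA[19]=16  'gbcbcee'
  #20 SA[20]=6  'gbdgafgceegbcbcee'
  #21 SA[21]=12  'gceegbcbcee'
  #22 SA[22]=5  'ggbdgafgceegbcbcee'

SA = [10, 17, 19, 7, 18, 20, 13, 0, 8, 22, 21, 1, 14, 2, 15, 4, 3, 11, 9, 16, 6, 12, 5]
[i] adj suffixes → lcp
  [1] 10/17 → 0 ('')
  [2] 17/19 → 2 ('bc')
  [3] 19/7 → 1 ('b')
  [4] 7/18 → 0 ('')
  [5] 18/20 → 1 ('c')
  [6] 20/13 → 3 ('cee')
  [7] 13/0 → 0 ('')
  [8] 0/8 → 1 ('d')
  [9] 8/22 → 0 ('')
  [10] 22/21 → 1 ('e')
  [11] 21/1 → 2 ('ee')
  [12] 1/14 → 2 ('ee')
  [13] 14/2 → 1 ('e')
  [14] 2/15 → 1 ('e')
  [15] 15/4 → 2 ('eg')
  [16] 4/3 → 0 ('')
  [17] 3/11 → 1 ('f')
  [18] 11/9 → 0 ('')
  [19] 9/16 → 1 ('g')
  [20] 16/6 → 2 ('gb')
  [21] 6/12 → 1 ('g')
  [22] 12/5 → 1 ('g')

n(n+1)/2 = 23·24/2 = 276
Σ LCP = 0 + 0 + 2 + 1 + 0 + 1 + 3 + 0 + 1 + 0 + 1 + 2 + 2 + 1 + 1 + 2 + 0 + 1 + 0 + 1 + 2 + 1 + 1 = 23
distinct = 276 − 23 = 253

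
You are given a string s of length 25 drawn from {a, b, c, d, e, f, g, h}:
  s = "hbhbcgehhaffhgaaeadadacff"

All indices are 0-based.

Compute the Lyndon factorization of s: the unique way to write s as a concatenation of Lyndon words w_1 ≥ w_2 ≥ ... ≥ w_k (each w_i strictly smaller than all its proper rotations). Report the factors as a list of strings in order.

emit factor 1: 'h' (i=0, period=1)
emit factor 2: 'bh' (i=1, period=2)
emit factor 3: 'bcgehh' (i=3, period=6)
emit factor 4: 'affhg' (i=9, period=5)
emit factor 5: 'aaeadadacff' (i=14, period=11)

["h", "bh", "bcgehh", "affhg", "aaeadadacff"]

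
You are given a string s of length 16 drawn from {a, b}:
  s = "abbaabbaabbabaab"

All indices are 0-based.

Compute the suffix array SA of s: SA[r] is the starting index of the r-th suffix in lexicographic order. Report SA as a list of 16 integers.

sorted suffixes:
  #0 SA[0]=13  'aab'
  #1 SA[1]=3  'aabbaabbabaab'
  #2 SA[2]=7  'aabbabaab'
  #3 SA[3]=14  'ab'
  #4 SA[4]=11  'abaab'
  #5 SA[5]=0  'abbaabbaabbabaab'
  #6 SA[6]=4  'abbaabbabaab'
  #7 SA[7]=8  'abbabaab'
  #8 SA[8]=15  'b'
  #9 SA[9]=12  'baab'
  #10 SA[10]=2  'baabbaabbabaab'
  #11 SA[11]=6  'baabbabaab'
  #12 SA[12]=10  'babaab'
  #13 SA[13]=1  'bbaabbaabbabaab'
  #14 SA[14]=5  'bbaabbabaab'
  #15 SA[15]=9  'bbabaab'

[13, 3, 7, 14, 11, 0, 4, 8, 15, 12, 2, 6, 10, 1, 5, 9]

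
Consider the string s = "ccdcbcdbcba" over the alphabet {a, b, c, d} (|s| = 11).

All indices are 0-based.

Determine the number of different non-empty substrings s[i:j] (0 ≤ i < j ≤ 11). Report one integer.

56

rank→(start, suffix):
  0 → (10, 'a')
  1 → (9, 'ba')
  2 → (7, 'bcba')
  3 → (4, 'bcdbcba')
  4 → (8, 'cba')
  5 → (3, 'cbcdbcba')
  6 → (0, 'ccdcbcdbcba')
  7 → (5, 'cdbcba')
  8 → (1, 'cdcbcdbcba')
  9 → (6, 'dbcba')
  10 → (2, 'dcbcdbcba')

SA = [10, 9, 7, 4, 8, 3, 0, 5, 1, 6, 2]
[i] adj suffixes → lcp
  [1] 10/9 → 0 ('')
  [2] 9/7 → 1 ('b')
  [3] 7/4 → 2 ('bc')
  [4] 4/8 → 0 ('')
  [5] 8/3 → 2 ('cb')
  [6] 3/0 → 1 ('c')
  [7] 0/5 → 1 ('c')
  [8] 5/1 → 2 ('cd')
  [9] 1/6 → 0 ('')
  [10] 6/2 → 1 ('d')

n(n+1)/2 = 11·12/2 = 66
Σ LCP = 0 + 0 + 1 + 2 + 0 + 2 + 1 + 1 + 2 + 0 + 1 = 10
distinct = 66 − 10 = 56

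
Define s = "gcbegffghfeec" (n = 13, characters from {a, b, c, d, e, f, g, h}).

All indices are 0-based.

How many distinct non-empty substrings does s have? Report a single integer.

84

rank | idx | suffix
   0 |   2 | begffghfeec
   1 |  12 | c
   2 |   1 | cbegffghfeec
   3 |  11 | ec
   4 |  10 | eec
   5 |   3 | egffghfeec
   6 |   9 | feec
   7 |   5 | ffghfeec
   8 |   6 | fghfeec
   9 |   0 | gcbegffghfeec
  10 |   4 | gffghfeec
  11 |   7 | ghfeec
  12 |   8 | hfeec

SA = [2, 12, 1, 11, 10, 3, 9, 5, 6, 0, 4, 7, 8]
[i] adj suffixes → lcp
  [1] 2/12 → 0 ('')
  [2] 12/1 → 1 ('c')
  [3] 1/11 → 0 ('')
  [4] 11/10 → 1 ('e')
  [5] 10/3 → 1 ('e')
  [6] 3/9 → 0 ('')
  [7] 9/5 → 1 ('f')
  [8] 5/6 → 1 ('f')
  [9] 6/0 → 0 ('')
  [10] 0/4 → 1 ('g')
  [11] 4/7 → 1 ('g')
  [12] 7/8 → 0 ('')

n(n+1)/2 = 13·14/2 = 91
Σ LCP = 0 + 0 + 1 + 0 + 1 + 1 + 0 + 1 + 1 + 0 + 1 + 1 + 0 = 7
distinct = 91 − 7 = 84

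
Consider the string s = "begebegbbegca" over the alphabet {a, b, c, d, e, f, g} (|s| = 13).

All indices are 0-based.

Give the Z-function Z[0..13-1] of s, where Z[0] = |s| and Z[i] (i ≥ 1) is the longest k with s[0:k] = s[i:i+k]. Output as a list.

[13, 0, 0, 0, 3, 0, 0, 1, 3, 0, 0, 0, 0]

Z[0]=13
i=1: i≥r, start 0; Z[1]=0
i=2: i≥r, start 0; Z[2]=0
i=3: i≥r, start 0; Z[3]=0
i=4: i≥r, start 0; Z[4]=3 scan→box=[4,7)
i=5: min(r-i=2, Z[1]=0)=0; Z[5]=0
i=6: min(r-i=1, Z[2]=0)=0; Z[6]=0
i=7: i≥r, start 0; Z[7]=1 scan→box=[7,8)
i=8: i≥r, start 0; Z[8]=3 scan→box=[8,11)
i=9: min(r-i=2, Z[1]=0)=0; Z[9]=0
i=10: min(r-i=1, Z[2]=0)=0; Z[10]=0
i=11: i≥r, start 0; Z[11]=0
i=12: i≥r, start 0; Z[12]=0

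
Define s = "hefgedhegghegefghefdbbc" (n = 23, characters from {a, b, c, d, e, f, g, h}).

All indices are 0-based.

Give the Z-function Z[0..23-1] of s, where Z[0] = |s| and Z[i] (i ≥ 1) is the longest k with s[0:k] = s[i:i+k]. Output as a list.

[23, 0, 0, 0, 0, 0, 2, 0, 0, 0, 2, 0, 0, 0, 0, 0, 3, 0, 0, 0, 0, 0, 0]

Z[0]=23
i=1: fresh scan; Z[1]=0
i=2: fresh scan; Z[2]=0
i=3: fresh scan; Z[3]=0
i=4: fresh scan; Z[4]=0
i=5: fresh scan; Z[5]=0
i=6: fresh scan; Z[6]=2 scan→box=[6,8)
i=7: min(r-i=1, Z[1]=0)=0; Z[7]=0
i=8: fresh scan; Z[8]=0
i=9: fresh scan; Z[9]=0
i=10: fresh scan; Z[10]=2 scan→box=[10,12)
i=11: min(r-i=1, Z[1]=0)=0; Z[11]=0
i=12: fresh scan; Z[12]=0
i=13: fresh scan; Z[13]=0
i=14: fresh scan; Z[14]=0
i=15: fresh scan; Z[15]=0
i=16: fresh scan; Z[16]=3 scan→box=[16,19)
i=17: min(r-i=2, Z[1]=0)=0; Z[17]=0
i=18: min(r-i=1, Z[2]=0)=0; Z[18]=0
i=19: fresh scan; Z[19]=0
i=20: fresh scan; Z[20]=0
i=21: fresh scan; Z[21]=0
i=22: fresh scan; Z[22]=0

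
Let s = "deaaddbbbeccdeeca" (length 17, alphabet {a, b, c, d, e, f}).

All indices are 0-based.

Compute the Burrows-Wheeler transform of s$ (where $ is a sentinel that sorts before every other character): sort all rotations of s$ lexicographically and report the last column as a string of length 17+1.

rank  rotation            last
    0  $deaaddbbbeccdeeca  a
    1  a$deaaddbbbeccdeec  c
    2  aaddbbbeccdeeca$de  e
    3  addbbbeccdeeca$dea  a
    4  bbbeccdeeca$deaadd  d
    5  bbeccdeeca$deaaddb  b
    6  beccdeeca$deaaddbb  b
    7  ca$deaaddbbbeccdee  e
    8  ccdeeca$deaaddbbbe  e
    9  cdeeca$deaaddbbbec  c
   10  dbbbeccdeeca$deaad  d
   11  ddbbbeccdeeca$deaa  a
   12  deaaddbbbeccdeeca$  $
   13  deeca$deaaddbbbecc  c
   14  eaaddbbbeccdeeca$d  d
   15  eca$deaaddbbbeccde  e
   16  eccdeeca$deaaddbbb  b
   17  eeca$deaaddbbbeccd  d

aceadbbeecda$cdebd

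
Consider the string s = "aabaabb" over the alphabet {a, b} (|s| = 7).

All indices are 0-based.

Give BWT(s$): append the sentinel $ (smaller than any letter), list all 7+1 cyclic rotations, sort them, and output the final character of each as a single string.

rank  rotation  last
    0  $aabaabb  b
    1  aabaabb$  $
    2  aabb$aab  b
    3  abaabb$a  a
    4  abb$aaba  a
    5  b$aabaab  b
    6  baabb$aa  a
    7  bb$aabaa  a

b$baabaa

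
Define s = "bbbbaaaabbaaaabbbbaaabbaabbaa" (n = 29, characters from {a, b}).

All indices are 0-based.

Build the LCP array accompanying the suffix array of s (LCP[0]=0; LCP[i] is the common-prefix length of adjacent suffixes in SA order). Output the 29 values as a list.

rank→(start, suffix):
  0 → (28, 'a')
  1 → (27, 'aa')
  2 → (4, 'aaaabbaaaabbbbaaabbaabbaa')
  3 → (10, 'aaaabbbbaaabbaabbaa')
  4 → (5, 'aaabbaaaabbbbaaabbaabbaa')
  5 → (18, 'aaabbaabbaa')
  6 → (11, 'aaabbbbaaabbaabbaa')
  7 → (23, 'aabbaa')
  8 → (6, 'aabbaaaabbbbaaabbaabbaa')
  9 → (19, 'aabbaabbaa')
  10 → (12, 'aabbbbaaabbaabbaa')
  11 → (24, 'abbaa')
  12 → (7, 'abbaaaabbbbaaabbaabbaa')
  13 → (20, 'abbaabbaa')
  14 → (13, 'abbbbaaabbaabbaa')
  15 → (26, 'baa')
  16 → (3, 'baaaabbaaaabbbbaaabbaabbaa')
  17 → (9, 'baaaabbbbaaabbaabbaa')
  18 → (17, 'baaabbaabbaa')
  19 → (22, 'baabbaa')
  20 → (25, 'bbaa')
  21 → (2, 'bbaaaabbaaaabbbbaaabbaabbaa')
  22 → (8, 'bbaaaabbbbaaabbaabbaa')
  23 → (16, 'bbaaabbaabbaa')
  24 → (21, 'bbaabbaa')
  25 → (1, 'bbbaaaabbaaaabbbbaaabbaabbaa')
  26 → (15, 'bbbaaabbaabbaa')
  27 → (0, 'bbbbaaaabbaaaabbbbaaabbaabbaa')
  28 → (14, 'bbbbaaabbaabbaa')

SA = [28, 27, 4, 10, 5, 18, 11, 23, 6, 19, 12, 24, 7, 20, 13, 26, 3, 9, 17, 22, 25, 2, 8, 16, 21, 1, 15, 0, 14]
rank  pair      lcp
   1  s[28:],s[27:]  1  'a'
   2  s[27:],s[4:]  2  'aa'
   3  s[4:],s[10:]  6  'aaaabb'
   4  s[10:],s[5:]  3  'aaa'
   5  s[5:],s[18:]  7  'aaabbaa'
   6  s[18:],s[11:]  5  'aaabb'
   7  s[11:],s[23:]  2  'aa'
   8  s[23:],s[6:]  6  'aabbaa'
   9  s[6:],s[19:]  6  'aabbaa'
  10  s[19:],s[12:]  4  'aabb'
  11  s[12:],s[24:]  1  'a'
  12  s[24:],s[7:]  5  'abbaa'
  13  s[7:],s[20:]  5  'abbaa'
  14  s[20:],s[13:]  3  'abb'
  15  s[13:],s[26:]  0  ''
  16  s[26:],s[3:]  3  'baa'
  17  s[3:],s[9:]  7  'baaaabb'
  18  s[9:],s[17:]  4  'baaa'
  19  s[17:],s[22:]  3  'baa'
  20  s[22:],s[25:]  1  'b'
  21  s[25:],s[2:]  4  'bbaa'
  22  s[2:],s[8:]  8  'bbaaaabb'
  23  s[8:],s[16:]  5  'bbaaa'
  24  s[16:],s[21:]  4  'bbaa'
  25  s[21:],s[1:]  2  'bb'
  26  s[1:],s[15:]  6  'bbbaaa'
  27  s[15:],s[0:]  3  'bbb'
  28  s[0:],s[14:]  7  'bbbbaaa'

[0, 1, 2, 6, 3, 7, 5, 2, 6, 6, 4, 1, 5, 5, 3, 0, 3, 7, 4, 3, 1, 4, 8, 5, 4, 2, 6, 3, 7]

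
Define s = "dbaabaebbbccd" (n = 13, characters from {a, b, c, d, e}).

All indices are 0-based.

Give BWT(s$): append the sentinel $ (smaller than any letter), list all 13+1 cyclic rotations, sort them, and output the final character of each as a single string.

rank  rotation        last
    0  $dbaabaebbbccd  d
    1  aabaebbbccd$db  b
    2  abaebbbccd$dba  a
    3  aebbbccd$dbaab  b
    4  baabaebbbccd$d  d
    5  baebbbccd$dbaa  a
    6  bbbccd$dbaabae  e
    7  bbccd$dbaabaeb  b
    8  bccd$dbaabaebb  b
    9  ccd$dbaabaebbb  b
   10  cd$dbaabaebbbc  c
   11  d$dbaabaebbbcc  c
   12  dbaabaebbbccd$  $
   13  ebbbccd$dbaaba  a

dbabdaebbbcc$a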